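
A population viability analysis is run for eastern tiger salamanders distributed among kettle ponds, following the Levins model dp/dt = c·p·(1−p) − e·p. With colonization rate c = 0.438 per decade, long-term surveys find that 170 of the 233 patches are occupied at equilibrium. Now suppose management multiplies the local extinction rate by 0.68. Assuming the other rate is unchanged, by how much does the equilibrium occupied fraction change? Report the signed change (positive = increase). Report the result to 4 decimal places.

0.0865

Observed p* = 170/233 = 0.72961.
Balance c(1−p*) = e gives e = 0.438×(1 − 0.72961) = 0.11843.
New p* = 1 − e/c = 1 − 0.08053/0.43800 = 0.81614.
Δp* = 0.81614 − 0.72961 = +0.08653.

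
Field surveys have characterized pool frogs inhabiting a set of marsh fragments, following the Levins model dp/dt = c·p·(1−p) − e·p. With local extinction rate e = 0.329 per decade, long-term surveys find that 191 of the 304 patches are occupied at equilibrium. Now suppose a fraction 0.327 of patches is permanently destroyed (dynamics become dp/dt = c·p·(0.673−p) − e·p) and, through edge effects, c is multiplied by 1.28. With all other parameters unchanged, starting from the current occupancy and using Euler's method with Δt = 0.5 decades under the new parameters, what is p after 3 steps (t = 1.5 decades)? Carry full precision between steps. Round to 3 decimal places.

Observed p* = 191/304 = 0.62829.
Balance c(1−p*) = e gives c = e/(1 − 0.62829) = 0.329/0.37171 = 0.88510.
Starting from p₀ = 0.62829; update p ← p + (dp/dt)·Δt with the new parameters.
step 1: Δp = -0.08744, p = 0.54085
step 2: Δp = -0.04848, p = 0.49237
step 3: Δp = -0.03061, p = 0.46175

0.462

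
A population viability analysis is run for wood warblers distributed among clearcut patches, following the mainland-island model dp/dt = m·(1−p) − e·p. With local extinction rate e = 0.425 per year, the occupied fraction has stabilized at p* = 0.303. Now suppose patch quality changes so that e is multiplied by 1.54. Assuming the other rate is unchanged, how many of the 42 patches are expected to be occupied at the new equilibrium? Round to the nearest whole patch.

9

Balance m(1−p*) = e·p* gives m = e·p*/(1−p*) = 0.425×0.30300/0.69700 = 0.18476.
New p* = m/(m+e) = 0.18476/(0.18476+0.65450) = 0.22015.
Expected occupied = 42 × 0.22015 = 9.25 ≈ 9.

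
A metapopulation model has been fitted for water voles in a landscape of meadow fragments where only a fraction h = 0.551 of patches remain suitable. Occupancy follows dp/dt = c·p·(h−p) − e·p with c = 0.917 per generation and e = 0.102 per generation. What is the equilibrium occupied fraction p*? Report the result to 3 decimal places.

0.440

Setting dp/dt = 0 and dividing by p* gives c·(h−p*) = e.
So p* = h − e/c = 0.551 − 0.102/0.917 = 0.551 − 0.1112 = 0.4398.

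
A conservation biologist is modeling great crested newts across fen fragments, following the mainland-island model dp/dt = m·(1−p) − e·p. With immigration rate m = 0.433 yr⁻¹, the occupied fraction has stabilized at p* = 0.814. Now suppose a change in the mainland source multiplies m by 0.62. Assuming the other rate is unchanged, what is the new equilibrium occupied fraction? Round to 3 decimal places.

Balance m(1−p*) = e·p* gives e = m(1−p*)/p* = 0.433×0.18600/0.81400 = 0.09894.
New p* = m/(m+e) = 0.26846/(0.26846+0.09894) = 0.73070.

0.731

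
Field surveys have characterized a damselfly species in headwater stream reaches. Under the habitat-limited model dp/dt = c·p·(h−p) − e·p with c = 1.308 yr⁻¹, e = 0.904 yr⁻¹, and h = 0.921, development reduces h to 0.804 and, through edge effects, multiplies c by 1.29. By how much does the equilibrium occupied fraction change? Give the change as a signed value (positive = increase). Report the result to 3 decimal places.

0.038

Before: p* = h − e/c = 0.921 − 0.904/1.308 = 0.921 − 0.6911 = 0.2299.
After: c = 1.68732, e = 0.904, h = 0.804; p* = 0.804 − 0.904/1.68732 = 0.2682.
Δp* = 0.2682 − 0.2299 = +0.0384.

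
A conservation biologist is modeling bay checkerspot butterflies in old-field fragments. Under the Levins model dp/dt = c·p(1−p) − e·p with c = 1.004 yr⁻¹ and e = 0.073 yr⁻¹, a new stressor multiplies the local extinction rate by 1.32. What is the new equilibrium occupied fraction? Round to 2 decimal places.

Before: p* = 1 − 0.073/1.004 = 0.9273.
After the change, c = 1.004, e = 0.09636, so p* = 1 − 0.09636/1.004 = 0.9040.

0.90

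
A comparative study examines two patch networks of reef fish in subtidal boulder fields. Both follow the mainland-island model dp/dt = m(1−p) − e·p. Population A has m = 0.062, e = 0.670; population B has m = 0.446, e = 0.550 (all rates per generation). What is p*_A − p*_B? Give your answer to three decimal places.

A: p*_A = m/(m+e) = 0.062/0.7320 = 0.0847.
B: p*_B = 0.446/0.9960 = 0.4478.
p*_A − p*_B = 0.0847 − 0.4478 = -0.3631.

-0.363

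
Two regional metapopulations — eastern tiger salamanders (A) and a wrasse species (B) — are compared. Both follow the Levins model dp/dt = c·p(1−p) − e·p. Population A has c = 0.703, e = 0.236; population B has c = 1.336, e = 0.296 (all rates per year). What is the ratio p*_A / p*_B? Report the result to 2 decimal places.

A: p*_A = 1 − 0.236/0.703 = 0.6643.
B: p*_B = 1 − 0.296/1.336 = 0.7784.
p*_A / p*_B = 0.6643/0.7784 = 0.8534.

0.85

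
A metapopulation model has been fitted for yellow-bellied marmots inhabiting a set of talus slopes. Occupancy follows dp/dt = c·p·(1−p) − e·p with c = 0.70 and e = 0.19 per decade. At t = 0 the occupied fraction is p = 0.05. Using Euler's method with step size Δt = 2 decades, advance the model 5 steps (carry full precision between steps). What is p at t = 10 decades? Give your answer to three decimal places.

Update rule: p ← p + [c·p·(1−p) − e·p]·Δt with Δt = 2.
step 1: Δp = +0.04750, p = 0.09750
step 2: Δp = +0.08614, p = 0.18364
step 3: Δp = +0.14010, p = 0.32374
step 4: Δp = +0.18348, p = 0.50723
step 5: Δp = +0.15718, p = 0.66441

0.664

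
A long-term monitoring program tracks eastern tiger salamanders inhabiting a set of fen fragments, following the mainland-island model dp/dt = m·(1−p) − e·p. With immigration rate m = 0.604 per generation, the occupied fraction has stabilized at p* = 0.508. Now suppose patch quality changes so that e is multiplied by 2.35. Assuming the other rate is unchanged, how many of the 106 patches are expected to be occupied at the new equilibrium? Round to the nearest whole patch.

Balance m(1−p*) = e·p* gives e = m(1−p*)/p* = 0.604×0.49200/0.50800 = 0.58498.
New p* = m/(m+e) = 0.60400/(0.60400+1.37470) = 0.30525.
Expected occupied = 106 × 0.30525 = 32.36 ≈ 32.

32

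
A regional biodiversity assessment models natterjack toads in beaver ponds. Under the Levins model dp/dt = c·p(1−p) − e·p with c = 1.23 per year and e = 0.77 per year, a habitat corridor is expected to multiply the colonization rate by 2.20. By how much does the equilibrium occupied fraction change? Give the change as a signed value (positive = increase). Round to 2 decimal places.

0.34

Before: p* = 1 − 0.77/1.23 = 0.3740.
After the change, c = 2.706, e = 0.77, so p* = 1 − 0.77/2.706 = 0.7154.
Δp* = 0.7154 − 0.3740 = +0.3415.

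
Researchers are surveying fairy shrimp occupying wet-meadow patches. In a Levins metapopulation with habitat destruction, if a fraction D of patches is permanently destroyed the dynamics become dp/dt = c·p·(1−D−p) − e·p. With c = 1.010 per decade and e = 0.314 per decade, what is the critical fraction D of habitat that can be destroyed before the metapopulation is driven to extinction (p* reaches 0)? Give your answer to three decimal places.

The nontrivial equilibrium is p* = (1−D) − e/c; extinction occurs when this hits zero.
So D_crit = 1 − e/c = 1 − 0.314/1.010 = 1 − 0.3109 = 0.6891.
Note this equals the original equilibrium occupancy — the Levins extinction-debt result.

0.689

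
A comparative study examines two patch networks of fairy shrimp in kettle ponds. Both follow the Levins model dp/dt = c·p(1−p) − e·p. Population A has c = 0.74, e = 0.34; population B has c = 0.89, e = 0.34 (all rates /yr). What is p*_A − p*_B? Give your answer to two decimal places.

-0.08

A: p*_A = 1 − 0.34/0.74 = 0.5405.
B: p*_B = 1 − 0.34/0.89 = 0.6180.
p*_A − p*_B = 0.5405 − 0.6180 = -0.0774.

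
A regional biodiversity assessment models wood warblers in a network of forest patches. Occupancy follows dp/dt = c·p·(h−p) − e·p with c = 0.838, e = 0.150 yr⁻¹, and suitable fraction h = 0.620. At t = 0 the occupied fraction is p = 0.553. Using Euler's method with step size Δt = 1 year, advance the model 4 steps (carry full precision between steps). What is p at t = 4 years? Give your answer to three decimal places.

0.454

Update rule: p ← p + [c·p·(h−p) − e·p]·Δt with Δt = 1.
  1  |  dp/dt·Δt = -0.051901  |  p_1 = 0.501099
  2  |  dp/dt·Δt = -0.025236  |  p_2 = 0.475863
  3  |  dp/dt·Δt = -0.013901  |  p_3 = 0.461962
  4  |  dp/dt·Δt = -0.008114  |  p_4 = 0.453848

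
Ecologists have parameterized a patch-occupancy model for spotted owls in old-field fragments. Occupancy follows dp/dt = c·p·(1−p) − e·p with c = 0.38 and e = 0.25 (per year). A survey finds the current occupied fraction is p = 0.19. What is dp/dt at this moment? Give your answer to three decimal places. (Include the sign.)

0.011

Colonization term: c·p·(1−p) = 0.38×0.19×0.8100 = 0.05848.
Extinction term: e·p = 0.04750.
dp/dt = 0.05848 − 0.04750 = 0.01098.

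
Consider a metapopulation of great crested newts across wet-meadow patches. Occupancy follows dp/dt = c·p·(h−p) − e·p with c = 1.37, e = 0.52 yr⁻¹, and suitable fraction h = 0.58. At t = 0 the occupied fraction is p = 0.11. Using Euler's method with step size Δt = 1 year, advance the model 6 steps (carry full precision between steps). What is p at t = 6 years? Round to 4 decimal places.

0.1756

Update rule: p ← p + [c·p·(h−p) − e·p]·Δt with Δt = 1.
p: 0.11000 → 0.12363  (Δp = +0.01363)
p: 0.12363 → 0.13664  (Δp = +0.01301)
p: 0.13664 → 0.14858  (Δp = +0.01194)
p: 0.14858 → 0.15914  (Δp = +0.01056)
p: 0.15914 → 0.16814  (Δp = +0.00900)
p: 0.16814 → 0.17558  (Δp = +0.00744)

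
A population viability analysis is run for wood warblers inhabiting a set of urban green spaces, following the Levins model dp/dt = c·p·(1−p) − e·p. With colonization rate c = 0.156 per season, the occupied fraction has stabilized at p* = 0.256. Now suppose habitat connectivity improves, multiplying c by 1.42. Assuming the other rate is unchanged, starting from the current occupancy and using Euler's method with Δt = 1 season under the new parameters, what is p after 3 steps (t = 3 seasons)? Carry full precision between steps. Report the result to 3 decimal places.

Balance c(1−p*) = e gives e = 0.156×(1 − 0.25600) = 0.11606.
Starting from p₀ = 0.25600; update p ← p + (dp/dt)·Δt with the new parameters.
p: 0.25600 → 0.26848  (Δp = +0.01248)
p: 0.26848 → 0.28082  (Δp = +0.01235)
p: 0.28082 → 0.29297  (Δp = +0.01215)

0.293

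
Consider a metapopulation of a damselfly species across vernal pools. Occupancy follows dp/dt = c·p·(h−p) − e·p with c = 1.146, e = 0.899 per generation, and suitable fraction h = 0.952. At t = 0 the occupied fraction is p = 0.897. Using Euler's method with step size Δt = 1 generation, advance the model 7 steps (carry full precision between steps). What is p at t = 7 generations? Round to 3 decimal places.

Update rule: p ← p + [c·p·(h−p) − e·p]·Δt with Δt = 1.
t = 1: p = 0.89700 + (-0.74987) = 0.14713
t = 2: p = 0.14713 + (+0.00344) = 0.15057
t = 3: p = 0.15057 + (+0.00293) = 0.15350
t = 4: p = 0.15350 + (+0.00247) = 0.15597
t = 5: p = 0.15597 + (+0.00207) = 0.15804
t = 6: p = 0.15804 + (+0.00172) = 0.15976
t = 7: p = 0.15976 + (+0.00142) = 0.16118

0.161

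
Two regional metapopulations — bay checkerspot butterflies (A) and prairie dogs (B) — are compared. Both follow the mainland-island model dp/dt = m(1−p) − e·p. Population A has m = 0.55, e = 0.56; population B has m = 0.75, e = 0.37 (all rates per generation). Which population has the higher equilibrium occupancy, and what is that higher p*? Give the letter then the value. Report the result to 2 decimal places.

B, 0.67

A: p*_A = m/(m+e) = 0.55/1.1100 = 0.4955.
B: p*_B = 0.75/1.1200 = 0.6696.
B is higher at 0.6696.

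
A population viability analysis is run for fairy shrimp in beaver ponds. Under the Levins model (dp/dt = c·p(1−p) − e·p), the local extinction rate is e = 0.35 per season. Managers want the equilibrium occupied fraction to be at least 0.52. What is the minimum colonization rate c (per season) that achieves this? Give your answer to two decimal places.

0.73

p* = 1 − e/c ≥ 0.52 requires e/c ≤ 0.4800, i.e. c ≥ e/0.4800.
c_min = 0.35/0.4800 = 0.7292.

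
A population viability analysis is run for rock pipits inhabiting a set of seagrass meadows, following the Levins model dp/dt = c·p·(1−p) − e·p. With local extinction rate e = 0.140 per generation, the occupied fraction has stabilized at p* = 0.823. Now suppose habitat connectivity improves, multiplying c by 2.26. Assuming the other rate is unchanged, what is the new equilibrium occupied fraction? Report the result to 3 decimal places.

0.922

Balance c(1−p*) = e gives c = e/(1 − 0.82300) = 0.140/0.17700 = 0.79096.
New p* = 1 − e/c = 1 − 0.14000/1.78757 = 0.92168.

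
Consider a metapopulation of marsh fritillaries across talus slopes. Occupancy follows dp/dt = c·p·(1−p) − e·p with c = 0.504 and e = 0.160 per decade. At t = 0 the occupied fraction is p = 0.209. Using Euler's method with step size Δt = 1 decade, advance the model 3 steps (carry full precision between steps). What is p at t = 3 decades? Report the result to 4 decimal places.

Update rule: p ← p + [c·p·(1−p) − e·p]·Δt with Δt = 1.
  1  |  dp/dt·Δt = +0.049881  |  p_1 = 0.258881
  2  |  dp/dt·Δt = +0.055277  |  p_2 = 0.314158
  3  |  dp/dt·Δt = +0.058328  |  p_3 = 0.372486

0.3725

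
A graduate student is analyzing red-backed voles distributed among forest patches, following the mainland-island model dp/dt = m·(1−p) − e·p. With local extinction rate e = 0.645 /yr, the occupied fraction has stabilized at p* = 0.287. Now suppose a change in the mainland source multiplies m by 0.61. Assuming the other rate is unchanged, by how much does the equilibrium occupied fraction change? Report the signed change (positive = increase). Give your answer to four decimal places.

Balance m(1−p*) = e·p* gives m = e·p*/(1−p*) = 0.645×0.28700/0.71300 = 0.25963.
New p* = m/(m+e) = 0.15837/(0.15837+0.64500) = 0.19713.
Δp* = 0.19713 − 0.28700 = -0.08987.

-0.0899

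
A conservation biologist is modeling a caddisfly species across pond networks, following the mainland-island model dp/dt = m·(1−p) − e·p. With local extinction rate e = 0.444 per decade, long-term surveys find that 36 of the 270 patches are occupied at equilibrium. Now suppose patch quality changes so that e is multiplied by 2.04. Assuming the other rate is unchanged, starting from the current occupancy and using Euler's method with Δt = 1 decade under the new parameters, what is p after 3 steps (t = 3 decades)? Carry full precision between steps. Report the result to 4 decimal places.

Observed p* = 36/270 = 0.13333.
Balance m(1−p*) = e·p* gives m = e·p*/(1−p*) = 0.444×0.13333/0.86667 = 0.06831.
Starting from p₀ = 0.13333; update p ← p + (dp/dt)·Δt with the new parameters.
step 1: Δp = -0.06157, p = 0.07177
step 2: Δp = -0.00160, p = 0.07017
step 3: Δp = -0.00004, p = 0.07013

0.0701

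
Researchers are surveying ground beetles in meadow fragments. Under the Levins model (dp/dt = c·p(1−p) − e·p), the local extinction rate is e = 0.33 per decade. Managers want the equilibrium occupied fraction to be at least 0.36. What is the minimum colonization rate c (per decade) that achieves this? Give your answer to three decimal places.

0.516

p* = 1 − e/c ≥ 0.36 requires e/c ≤ 0.6400, i.e. c ≥ e/0.6400.
c_min = 0.33/0.6400 = 0.5156.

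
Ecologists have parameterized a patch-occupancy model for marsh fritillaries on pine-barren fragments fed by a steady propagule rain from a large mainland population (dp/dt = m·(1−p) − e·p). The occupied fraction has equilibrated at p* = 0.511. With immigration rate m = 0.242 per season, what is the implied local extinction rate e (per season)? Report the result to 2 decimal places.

0.23

At equilibrium m(1−p*) = e·p*, so e = m(1−p*)/p*.
e = 0.242 × 0.4890 / 0.511 = 0.2316.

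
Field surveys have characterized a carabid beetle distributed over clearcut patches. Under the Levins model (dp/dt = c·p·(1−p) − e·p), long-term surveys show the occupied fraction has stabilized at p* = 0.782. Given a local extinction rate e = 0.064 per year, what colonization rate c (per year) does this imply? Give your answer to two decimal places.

0.29

At equilibrium c(1−p*) = e, so c = e/(1−p*).
c = 0.064/(1 − 0.782) = 0.064/0.2180 = 0.2936.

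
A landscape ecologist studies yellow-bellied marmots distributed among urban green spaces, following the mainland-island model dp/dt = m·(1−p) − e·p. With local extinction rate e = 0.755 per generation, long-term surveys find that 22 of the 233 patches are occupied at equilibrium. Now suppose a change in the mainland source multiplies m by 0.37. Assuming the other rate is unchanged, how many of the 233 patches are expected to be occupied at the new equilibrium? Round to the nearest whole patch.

9

Observed p* = 22/233 = 0.09442.
Balance m(1−p*) = e·p* gives m = e·p*/(1−p*) = 0.755×0.09442/0.90558 = 0.07872.
New p* = m/(m+e) = 0.02913/(0.02913+0.75500) = 0.03715.
Expected occupied = 233 × 0.03715 = 8.66 ≈ 9.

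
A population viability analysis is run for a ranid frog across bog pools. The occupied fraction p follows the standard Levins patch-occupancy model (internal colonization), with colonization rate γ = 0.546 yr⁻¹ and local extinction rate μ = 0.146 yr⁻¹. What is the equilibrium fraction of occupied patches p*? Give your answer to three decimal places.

0.733

At equilibrium, colonization balances extinction: γ·p*·(1−p*) = μ·p*.
So p* = 1 − μ/γ = 1 − 0.146/0.546 = 1 − 0.2674 = 0.7326.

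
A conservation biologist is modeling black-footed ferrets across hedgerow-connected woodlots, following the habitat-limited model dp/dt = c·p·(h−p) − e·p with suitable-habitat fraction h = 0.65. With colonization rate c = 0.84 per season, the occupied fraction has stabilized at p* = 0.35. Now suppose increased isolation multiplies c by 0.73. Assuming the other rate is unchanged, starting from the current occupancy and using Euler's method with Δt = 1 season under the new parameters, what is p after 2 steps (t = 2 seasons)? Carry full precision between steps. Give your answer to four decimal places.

Balance c(h−p*) = e gives e = 0.84×(0.65 − 0.35000) = 0.25200.
Starting from p₀ = 0.35000; update p ← p + (dp/dt)·Δt with the new parameters.
step 1: Δp = -0.02381, p = 0.32619
step 2: Δp = -0.01743, p = 0.30876

0.3088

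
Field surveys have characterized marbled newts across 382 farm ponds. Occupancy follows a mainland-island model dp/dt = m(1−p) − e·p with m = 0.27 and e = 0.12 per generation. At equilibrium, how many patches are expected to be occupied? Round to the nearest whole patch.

p* = m/(m+e) = 0.27/0.3900 = 0.6923.
Expected occupied patches = N × p* = 382 × 0.6923 = 264.46 ≈ 264.

264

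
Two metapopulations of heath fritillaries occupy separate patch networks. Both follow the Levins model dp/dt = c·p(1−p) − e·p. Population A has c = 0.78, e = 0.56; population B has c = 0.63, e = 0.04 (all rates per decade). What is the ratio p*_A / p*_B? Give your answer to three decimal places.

0.301

A: p*_A = 1 − 0.56/0.78 = 0.2821.
B: p*_B = 1 − 0.04/0.63 = 0.9365.
p*_A / p*_B = 0.2821/0.9365 = 0.3012.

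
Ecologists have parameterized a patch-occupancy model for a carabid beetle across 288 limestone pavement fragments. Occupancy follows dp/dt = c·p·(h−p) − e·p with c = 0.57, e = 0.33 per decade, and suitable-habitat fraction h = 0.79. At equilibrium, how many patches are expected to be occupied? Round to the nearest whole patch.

61

p* = h − e/c = 0.79 − 0.5789 = 0.2111.
Expected occupied patches = N × p* = 288 × 0.2111 = 60.78 ≈ 61.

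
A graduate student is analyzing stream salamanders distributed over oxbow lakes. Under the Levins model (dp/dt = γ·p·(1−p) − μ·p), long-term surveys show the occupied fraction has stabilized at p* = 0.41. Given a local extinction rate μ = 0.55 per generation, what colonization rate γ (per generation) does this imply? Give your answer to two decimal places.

0.93

At equilibrium γ(1−p*) = μ, so γ = μ/(1−p*).
γ = 0.55/(1 − 0.41) = 0.55/0.5900 = 0.9322.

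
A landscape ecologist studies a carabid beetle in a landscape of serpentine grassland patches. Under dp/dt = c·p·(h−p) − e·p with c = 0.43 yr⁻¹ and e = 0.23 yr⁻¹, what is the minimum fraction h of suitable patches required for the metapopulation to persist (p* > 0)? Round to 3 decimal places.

0.535

p* = h − e/c is positive only when h > e/c.
h_min = e/c = 0.23/0.43 = 0.5349.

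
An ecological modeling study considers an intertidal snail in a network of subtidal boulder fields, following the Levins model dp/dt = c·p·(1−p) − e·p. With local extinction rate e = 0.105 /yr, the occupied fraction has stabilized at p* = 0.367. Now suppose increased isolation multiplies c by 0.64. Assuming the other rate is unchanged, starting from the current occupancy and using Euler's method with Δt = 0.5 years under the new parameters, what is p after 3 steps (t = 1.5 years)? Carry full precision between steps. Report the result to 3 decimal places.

Balance c(1−p*) = e gives c = e/(1 − 0.36700) = 0.105/0.63300 = 0.16588.
Starting from p₀ = 0.36700; update p ← p + (dp/dt)·Δt with the new parameters.
step 1: Δp = -0.00694, p = 0.36006
step 2: Δp = -0.00667, p = 0.35339
step 3: Δp = -0.00642, p = 0.34697

0.347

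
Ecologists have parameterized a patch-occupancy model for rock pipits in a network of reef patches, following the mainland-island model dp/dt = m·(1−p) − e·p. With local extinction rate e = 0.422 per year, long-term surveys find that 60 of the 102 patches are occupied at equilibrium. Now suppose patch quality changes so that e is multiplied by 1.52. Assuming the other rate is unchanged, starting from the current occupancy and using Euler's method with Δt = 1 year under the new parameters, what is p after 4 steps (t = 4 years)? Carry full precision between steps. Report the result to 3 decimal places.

Observed p* = 60/102 = 0.58824.
Balance m(1−p*) = e·p* gives m = e·p*/(1−p*) = 0.422×0.58824/0.41176 = 0.60286.
Starting from p₀ = 0.58824; update p ← p + (dp/dt)·Δt with the new parameters.
step 1: Δp = -0.12908, p = 0.45915
step 2: Δp = +0.03153, p = 0.49069
step 3: Δp = -0.00770, p = 0.48298
step 4: Δp = +0.00188, p = 0.48487

0.485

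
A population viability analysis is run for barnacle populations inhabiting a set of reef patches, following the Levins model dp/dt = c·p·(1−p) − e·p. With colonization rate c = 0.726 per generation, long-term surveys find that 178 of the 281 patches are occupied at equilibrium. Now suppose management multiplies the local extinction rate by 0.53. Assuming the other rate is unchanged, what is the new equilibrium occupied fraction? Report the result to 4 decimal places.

Observed p* = 178/281 = 0.63345.
Balance c(1−p*) = e gives e = 0.726×(1 − 0.63345) = 0.26612.
New p* = 1 − e/c = 1 − 0.14104/0.72600 = 0.80573.

0.8057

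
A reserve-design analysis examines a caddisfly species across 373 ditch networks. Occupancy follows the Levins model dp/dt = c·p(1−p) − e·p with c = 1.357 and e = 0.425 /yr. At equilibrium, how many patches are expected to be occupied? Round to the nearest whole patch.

256

p* = 1 − e/c = 1 − 0.425/1.357 = 0.6868.
Expected occupied patches = N × p* = 373 × 0.6868 = 256.18 ≈ 256.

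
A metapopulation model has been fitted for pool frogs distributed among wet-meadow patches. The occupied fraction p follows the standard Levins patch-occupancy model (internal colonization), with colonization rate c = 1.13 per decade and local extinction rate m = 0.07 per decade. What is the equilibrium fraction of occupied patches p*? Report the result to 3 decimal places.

At equilibrium, colonization balances extinction: c·p*·(1−p*) = m·p*.
So p* = 1 − m/c = 1 − 0.07/1.13 = 1 − 0.0619 = 0.9381.

0.938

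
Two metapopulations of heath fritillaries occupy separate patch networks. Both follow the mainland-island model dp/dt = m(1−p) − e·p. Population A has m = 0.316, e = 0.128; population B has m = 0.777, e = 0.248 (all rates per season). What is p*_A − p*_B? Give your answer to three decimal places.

-0.046

A: p*_A = m/(m+e) = 0.316/0.4440 = 0.7117.
B: p*_B = 0.777/1.0250 = 0.7580.
p*_A − p*_B = 0.7117 − 0.7580 = -0.0463.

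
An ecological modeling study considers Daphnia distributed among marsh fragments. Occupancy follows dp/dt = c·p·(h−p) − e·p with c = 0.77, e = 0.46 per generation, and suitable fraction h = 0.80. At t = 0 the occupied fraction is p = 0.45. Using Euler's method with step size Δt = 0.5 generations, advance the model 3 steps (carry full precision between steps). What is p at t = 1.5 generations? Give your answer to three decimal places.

0.350

Update rule: p ← p + [c·p·(h−p) − e·p]·Δt with Δt = 0.5.
  1  |  dp/dt·Δt = -0.042862  |  p_1 = 0.407138
  2  |  dp/dt·Δt = -0.032061  |  p_2 = 0.375076
  3  |  dp/dt·Δt = -0.024907  |  p_3 = 0.350170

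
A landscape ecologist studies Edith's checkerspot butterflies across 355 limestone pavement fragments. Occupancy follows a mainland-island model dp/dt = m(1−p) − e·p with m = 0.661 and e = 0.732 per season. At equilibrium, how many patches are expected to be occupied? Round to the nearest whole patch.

168

p* = m/(m+e) = 0.661/1.3930 = 0.4745.
Expected occupied patches = N × p* = 355 × 0.4745 = 168.45 ≈ 168.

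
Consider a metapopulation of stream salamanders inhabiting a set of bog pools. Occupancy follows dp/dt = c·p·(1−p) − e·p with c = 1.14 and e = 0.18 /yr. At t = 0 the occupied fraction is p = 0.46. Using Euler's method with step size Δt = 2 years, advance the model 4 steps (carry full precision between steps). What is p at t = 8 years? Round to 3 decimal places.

Update rule: p ← p + [c·p·(1−p) − e·p]·Δt with Δt = 2.
step 1: Δp = +0.40075, p = 0.86075
step 2: Δp = -0.03659, p = 0.82416
step 3: Δp = +0.03373, p = 0.85788
step 4: Δp = -0.03086, p = 0.82702

0.827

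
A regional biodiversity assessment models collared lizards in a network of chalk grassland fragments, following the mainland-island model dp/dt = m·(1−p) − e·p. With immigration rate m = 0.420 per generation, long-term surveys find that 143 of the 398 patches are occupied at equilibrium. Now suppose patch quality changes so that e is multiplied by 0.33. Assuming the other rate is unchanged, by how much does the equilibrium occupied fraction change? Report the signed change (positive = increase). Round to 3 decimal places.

0.270

Observed p* = 143/398 = 0.35930.
Balance m(1−p*) = e·p* gives e = m(1−p*)/p* = 0.420×0.64070/0.35930 = 0.74894.
New p* = m/(m+e) = 0.42000/(0.42000+0.24715) = 0.62954.
Δp* = 0.62954 − 0.35930 = +0.27024.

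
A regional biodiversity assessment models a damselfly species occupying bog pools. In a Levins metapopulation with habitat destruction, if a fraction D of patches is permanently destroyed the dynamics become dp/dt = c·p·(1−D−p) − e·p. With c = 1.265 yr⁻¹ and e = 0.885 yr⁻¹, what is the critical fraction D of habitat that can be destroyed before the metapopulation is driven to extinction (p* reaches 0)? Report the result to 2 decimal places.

The nontrivial equilibrium is p* = (1−D) − e/c; extinction occurs when this hits zero.
So D_crit = 1 − e/c = 1 − 0.885/1.265 = 1 − 0.6996 = 0.3004.
This equals the undisturbed p*, a classic result of Lande's extension.

0.30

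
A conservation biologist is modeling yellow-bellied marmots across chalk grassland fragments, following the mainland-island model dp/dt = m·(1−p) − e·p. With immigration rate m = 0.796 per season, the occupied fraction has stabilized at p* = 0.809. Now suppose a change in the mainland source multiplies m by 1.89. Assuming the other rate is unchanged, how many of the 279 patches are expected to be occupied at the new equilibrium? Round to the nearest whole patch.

248

Balance m(1−p*) = e·p* gives e = m(1−p*)/p* = 0.796×0.19100/0.80900 = 0.18793.
New p* = m/(m+e) = 1.50444/(1.50444+0.18793) = 0.88895.
Expected occupied = 279 × 0.88895 = 248.02 ≈ 248.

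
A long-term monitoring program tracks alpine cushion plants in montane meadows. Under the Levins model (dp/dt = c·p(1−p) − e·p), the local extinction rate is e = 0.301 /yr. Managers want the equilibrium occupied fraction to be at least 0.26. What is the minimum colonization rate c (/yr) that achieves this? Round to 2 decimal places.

0.41

p* = 1 − e/c ≥ 0.26 requires e/c ≤ 0.7400, i.e. c ≥ e/0.7400.
c_min = 0.301/0.7400 = 0.4068.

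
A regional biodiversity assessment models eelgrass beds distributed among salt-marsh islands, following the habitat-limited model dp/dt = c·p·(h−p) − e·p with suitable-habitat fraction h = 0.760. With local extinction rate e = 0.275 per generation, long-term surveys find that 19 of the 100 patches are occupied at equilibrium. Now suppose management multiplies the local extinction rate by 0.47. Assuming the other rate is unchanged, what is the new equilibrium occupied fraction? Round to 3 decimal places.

0.492

Observed p* = 19/100 = 0.19000.
Balance c(h−p*) = e gives c = e/(0.76 − 0.19000) = 0.275/0.57000 = 0.48246.
New p* = 0.76 − e/c = 0.76 − 0.12925/0.48246 = 0.49210.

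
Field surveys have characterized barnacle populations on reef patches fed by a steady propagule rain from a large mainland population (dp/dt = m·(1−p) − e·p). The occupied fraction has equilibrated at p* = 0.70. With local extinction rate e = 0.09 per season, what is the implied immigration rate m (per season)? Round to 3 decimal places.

At equilibrium m(1−p*) = e·p*, so m = e·p*/(1−p*).
m = 0.09 × 0.70 / 0.3000 = 0.0630/0.3000 = 0.2100.

0.210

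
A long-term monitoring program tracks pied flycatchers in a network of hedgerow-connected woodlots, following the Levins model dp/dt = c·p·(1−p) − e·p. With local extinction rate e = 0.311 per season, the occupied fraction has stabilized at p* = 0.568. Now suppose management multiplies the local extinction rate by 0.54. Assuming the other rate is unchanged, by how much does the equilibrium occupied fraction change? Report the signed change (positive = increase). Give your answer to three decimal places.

Balance c(1−p*) = e gives c = e/(1 − 0.56800) = 0.311/0.43200 = 0.71991.
New p* = 1 − e/c = 1 − 0.16794/0.71991 = 0.76672.
Δp* = 0.76672 − 0.56800 = +0.19872.

0.199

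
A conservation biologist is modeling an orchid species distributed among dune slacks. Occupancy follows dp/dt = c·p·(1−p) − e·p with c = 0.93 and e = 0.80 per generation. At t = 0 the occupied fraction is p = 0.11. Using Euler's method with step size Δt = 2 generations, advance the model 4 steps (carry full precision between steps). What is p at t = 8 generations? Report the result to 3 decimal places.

0.129

Update rule: p ← p + [c·p·(1−p) − e·p]·Δt with Δt = 2.
p: 0.11000 → 0.11609  (Δp = +0.00609)
p: 0.11609 → 0.12121  (Δp = +0.00512)
p: 0.12121 → 0.12540  (Δp = +0.00419)
p: 0.12540 → 0.12875  (Δp = +0.00336)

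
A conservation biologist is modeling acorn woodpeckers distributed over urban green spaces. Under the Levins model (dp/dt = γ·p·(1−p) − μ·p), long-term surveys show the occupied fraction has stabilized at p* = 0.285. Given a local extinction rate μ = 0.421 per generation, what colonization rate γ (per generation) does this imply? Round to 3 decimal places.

0.589

At equilibrium γ(1−p*) = μ, so γ = μ/(1−p*).
γ = 0.421/(1 − 0.285) = 0.421/0.7150 = 0.5888.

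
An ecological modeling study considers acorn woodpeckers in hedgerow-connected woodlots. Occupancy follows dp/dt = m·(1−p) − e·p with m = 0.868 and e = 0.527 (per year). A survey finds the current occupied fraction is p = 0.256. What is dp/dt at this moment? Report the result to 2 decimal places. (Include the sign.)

Colonization term: m·(1−p) = 0.868×0.7440 = 0.64579.
Extinction term: e·p = 0.13491.
dp/dt = 0.64579 − 0.13491 = 0.51088.

0.51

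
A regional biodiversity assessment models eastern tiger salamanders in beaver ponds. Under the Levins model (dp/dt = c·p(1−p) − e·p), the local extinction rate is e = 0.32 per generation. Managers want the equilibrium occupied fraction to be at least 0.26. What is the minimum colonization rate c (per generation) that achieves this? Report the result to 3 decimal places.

0.432

p* = 1 − e/c ≥ 0.26 requires e/c ≤ 0.7400, i.e. c ≥ e/0.7400.
c_min = 0.32/0.7400 = 0.4324.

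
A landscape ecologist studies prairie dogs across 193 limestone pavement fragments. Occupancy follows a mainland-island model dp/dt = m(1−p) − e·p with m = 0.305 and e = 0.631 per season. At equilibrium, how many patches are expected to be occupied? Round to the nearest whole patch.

p* = m/(m+e) = 0.305/0.9360 = 0.3259.
Expected occupied patches = N × p* = 193 × 0.3259 = 62.89 ≈ 63.

63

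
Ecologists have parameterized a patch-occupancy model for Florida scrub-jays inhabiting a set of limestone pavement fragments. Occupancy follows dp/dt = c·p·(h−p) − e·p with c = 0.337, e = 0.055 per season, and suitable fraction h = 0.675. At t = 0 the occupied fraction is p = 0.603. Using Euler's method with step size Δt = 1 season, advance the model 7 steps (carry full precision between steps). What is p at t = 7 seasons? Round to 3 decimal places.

0.533

Update rule: p ← p + [c·p·(h−p) − e·p]·Δt with Δt = 1.
t = 1: p = 0.60300 + (-0.01853) = 0.58447
t = 2: p = 0.58447 + (-0.01431) = 0.57015
t = 3: p = 0.57015 + (-0.01121) = 0.55894
t = 4: p = 0.55894 + (-0.00888) = 0.55006
t = 5: p = 0.55006 + (-0.00709) = 0.54297
t = 6: p = 0.54297 + (-0.00570) = 0.53726
t = 7: p = 0.53726 + (-0.00461) = 0.53265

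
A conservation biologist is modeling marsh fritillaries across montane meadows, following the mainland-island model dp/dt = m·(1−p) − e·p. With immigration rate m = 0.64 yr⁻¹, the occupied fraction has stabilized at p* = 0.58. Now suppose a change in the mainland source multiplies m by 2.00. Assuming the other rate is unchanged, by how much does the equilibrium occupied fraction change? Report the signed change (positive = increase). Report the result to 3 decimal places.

Balance m(1−p*) = e·p* gives e = m(1−p*)/p* = 0.64×0.42000/0.58000 = 0.46345.
New p* = m/(m+e) = 1.28000/(1.28000+0.46345) = 0.73418.
Δp* = 0.73418 − 0.58000 = +0.15418.

0.154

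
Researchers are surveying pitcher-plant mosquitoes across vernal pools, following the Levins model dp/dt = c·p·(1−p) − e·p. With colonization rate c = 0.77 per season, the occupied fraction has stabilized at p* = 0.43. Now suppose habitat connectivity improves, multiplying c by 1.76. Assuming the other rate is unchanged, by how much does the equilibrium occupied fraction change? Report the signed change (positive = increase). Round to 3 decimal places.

0.246

Balance c(1−p*) = e gives e = 0.77×(1 − 0.43000) = 0.43890.
New p* = 1 − e/c = 1 − 0.43890/1.35520 = 0.67614.
Δp* = 0.67614 − 0.43000 = +0.24614.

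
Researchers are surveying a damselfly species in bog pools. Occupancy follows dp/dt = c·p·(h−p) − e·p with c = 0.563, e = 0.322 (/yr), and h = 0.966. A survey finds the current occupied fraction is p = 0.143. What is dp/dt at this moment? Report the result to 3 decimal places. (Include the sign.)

0.020

Colonization term: c·p·(h−p) = 0.563×0.143×0.8230 = 0.06626.
Extinction term: e·p = 0.04605.
dp/dt = 0.06626 − 0.04605 = 0.02021.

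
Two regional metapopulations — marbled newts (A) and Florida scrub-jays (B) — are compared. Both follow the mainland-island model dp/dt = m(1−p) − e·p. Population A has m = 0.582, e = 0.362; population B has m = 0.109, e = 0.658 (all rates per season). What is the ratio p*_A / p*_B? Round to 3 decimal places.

A: p*_A = m/(m+e) = 0.582/0.9440 = 0.6165.
B: p*_B = 0.109/0.7670 = 0.1421.
p*_A / p*_B = 0.6165/0.1421 = 4.3383.

4.338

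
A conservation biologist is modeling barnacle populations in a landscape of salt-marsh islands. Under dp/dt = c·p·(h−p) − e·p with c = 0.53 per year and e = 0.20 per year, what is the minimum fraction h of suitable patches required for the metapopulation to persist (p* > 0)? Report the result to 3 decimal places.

p* = h − e/c is positive only when h > e/c.
h_min = e/c = 0.20/0.53 = 0.3774.

0.377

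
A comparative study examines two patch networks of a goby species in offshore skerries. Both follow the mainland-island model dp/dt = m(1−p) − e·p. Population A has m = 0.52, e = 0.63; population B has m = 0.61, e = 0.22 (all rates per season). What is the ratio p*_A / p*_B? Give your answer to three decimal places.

A: p*_A = m/(m+e) = 0.52/1.1500 = 0.4522.
B: p*_B = 0.61/0.8300 = 0.7349.
p*_A / p*_B = 0.4522/0.7349 = 0.6153.

0.615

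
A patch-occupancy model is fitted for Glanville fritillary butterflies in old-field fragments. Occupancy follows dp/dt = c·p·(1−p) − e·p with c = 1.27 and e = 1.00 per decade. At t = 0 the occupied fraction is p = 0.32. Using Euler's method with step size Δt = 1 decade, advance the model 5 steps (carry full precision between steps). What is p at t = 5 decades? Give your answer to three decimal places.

Update rule: p ← p + [c·p·(1−p) − e·p]·Δt with Δt = 1.
  1  |  dp/dt·Δt = -0.043648  |  p_1 = 0.276352
  2  |  dp/dt·Δt = -0.022375  |  p_2 = 0.253977
  3  |  dp/dt·Δt = -0.013347  |  p_3 = 0.240630
  4  |  dp/dt·Δt = -0.008566  |  p_4 = 0.232064
  5  |  dp/dt·Δt = -0.005737  |  p_5 = 0.226327

0.226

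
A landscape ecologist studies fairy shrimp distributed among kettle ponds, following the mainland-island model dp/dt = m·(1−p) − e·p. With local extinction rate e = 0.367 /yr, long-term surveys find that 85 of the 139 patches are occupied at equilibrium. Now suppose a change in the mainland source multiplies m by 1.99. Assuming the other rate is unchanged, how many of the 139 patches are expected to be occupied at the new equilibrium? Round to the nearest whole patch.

105

Observed p* = 85/139 = 0.61151.
Balance m(1−p*) = e·p* gives m = e·p*/(1−p*) = 0.367×0.61151/0.38849 = 0.57768.
New p* = m/(m+e) = 1.14958/(1.14958+0.36700) = 0.75801.
Expected occupied = 139 × 0.75801 = 105.36 ≈ 105.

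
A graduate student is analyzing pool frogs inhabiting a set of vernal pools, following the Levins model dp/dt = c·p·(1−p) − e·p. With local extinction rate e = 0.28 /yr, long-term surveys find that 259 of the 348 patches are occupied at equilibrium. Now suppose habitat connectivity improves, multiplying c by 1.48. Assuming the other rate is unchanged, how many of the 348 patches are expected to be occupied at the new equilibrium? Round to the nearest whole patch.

Observed p* = 259/348 = 0.74425.
Balance c(1−p*) = e gives c = e/(1 − 0.74425) = 0.28/0.25575 = 1.09482.
New p* = 1 − e/c = 1 − 0.28000/1.62033 = 0.82720.
Expected occupied = 348 × 0.82720 = 287.87 ≈ 288.

288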